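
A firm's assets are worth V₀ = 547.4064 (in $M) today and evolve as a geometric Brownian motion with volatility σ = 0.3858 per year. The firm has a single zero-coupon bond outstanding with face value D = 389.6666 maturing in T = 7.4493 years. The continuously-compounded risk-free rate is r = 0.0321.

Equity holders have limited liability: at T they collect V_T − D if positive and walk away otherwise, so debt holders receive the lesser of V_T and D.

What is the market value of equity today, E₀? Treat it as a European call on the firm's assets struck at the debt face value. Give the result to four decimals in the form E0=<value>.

d₁ = [ln(V₀/D) + (r + σ²/2)T] / (σ√T)
   = [ln(547.4064/389.6666) + (0.0321 + 0.5·0.3858²)·7.4493] / (0.3858·√7.4493)
   = [0.339900 + 0.793506] / 1.052980 = 1.076379
d₂ = d₁ − σ√T = 1.076379 − 1.052980 = 0.023400
N(d₁) = 0.859121,  N(d₂) = 0.509334,  e^(−rT) = 0.787318
E₀ = V₀·N(d₁) − D·e^(−rT)·N(d₂)
   = 547.4064·0.859121 − 389.6666·0.787318·0.509334 = 314.028905

E0=314.0289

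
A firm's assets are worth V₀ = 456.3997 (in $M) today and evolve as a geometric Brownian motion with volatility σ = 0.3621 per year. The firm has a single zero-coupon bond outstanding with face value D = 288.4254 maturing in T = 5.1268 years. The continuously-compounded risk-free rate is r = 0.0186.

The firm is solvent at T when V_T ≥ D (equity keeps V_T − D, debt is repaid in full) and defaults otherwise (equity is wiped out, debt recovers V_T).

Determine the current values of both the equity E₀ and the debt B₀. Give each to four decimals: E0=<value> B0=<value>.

E0=234.4722 B0=221.9275

d₁ = [ln(V₀/D) + (r + σ²/2)T] / (σ√T)
   = [ln(456.3997/288.4254) + (0.0186 + 0.5·0.3621²)·5.1268] / (0.3621·√5.1268)
   = [0.458932 + 0.431462] / 0.819883 = 1.086003
d₂ = d₁ − σ√T = 1.086003 − 0.819883 = 0.266120
N(d₁) = 0.861261,  N(d₂) = 0.604927,  e^(−rT) = 0.909047
E₀ = V₀·N(d₁) − D·e^(−rT)·N(d₂)
   = 456.3997·0.861261 − 288.4254·0.909047·0.604927 = 234.472242
B₀ = V₀ − E₀ = 456.3997 − 234.472242 = 221.927458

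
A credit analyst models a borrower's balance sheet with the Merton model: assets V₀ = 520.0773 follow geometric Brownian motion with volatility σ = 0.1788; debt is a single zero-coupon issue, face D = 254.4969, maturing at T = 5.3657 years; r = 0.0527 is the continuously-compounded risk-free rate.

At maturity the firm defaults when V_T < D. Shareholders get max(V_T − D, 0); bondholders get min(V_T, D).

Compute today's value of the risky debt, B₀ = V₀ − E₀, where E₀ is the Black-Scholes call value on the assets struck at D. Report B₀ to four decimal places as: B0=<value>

B0=191.4711

d₁ = [ln(V₀/D) + (r + σ²/2)T] / (σ√T)
   = [ln(520.0773/254.4969) + (0.0527 + 0.5·0.1788²)·5.3657] / (0.1788·√5.3657)
   = [0.714689 + 0.368542] / 0.414172 = 2.615412
d₂ = d₁ − σ√T = 2.615412 − 0.414172 = 2.201240
N(d₁) = 0.995544,  N(d₂) = 0.986140,  e^(−rT) = 0.753691
E₀ = V₀·N(d₁) − D·e^(−rT)·N(d₂)
   = 520.0773·0.995544 − 254.4969·0.753691·0.986140 = 328.606158
B₀ = V₀ − E₀ = 520.0773 − 328.606158 = 191.471142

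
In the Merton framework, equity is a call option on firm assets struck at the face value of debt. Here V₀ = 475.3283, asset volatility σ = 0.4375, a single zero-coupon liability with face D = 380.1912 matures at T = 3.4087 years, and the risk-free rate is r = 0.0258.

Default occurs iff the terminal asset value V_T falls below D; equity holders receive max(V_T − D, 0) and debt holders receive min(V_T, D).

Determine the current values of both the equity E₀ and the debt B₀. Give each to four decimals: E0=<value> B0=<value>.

E0=201.6175 B0=273.7108

d₁ = [ln(V₀/D) + (r + σ²/2)T] / (σ√T)
   = [ln(475.3283/380.1912) + (0.0258 + 0.5·0.4375²)·3.4087] / (0.4375·√3.4087)
   = [0.223331 + 0.414168] / 0.807742 = 0.789236
d₂ = d₁ − σ√T = 0.789236 − 0.807742 = -0.018505
N(d₁) = 0.785013,  N(d₂) = 0.492618,  e^(−rT) = 0.915812
E₀ = V₀·N(d₁) − D·e^(−rT)·N(d₂)
   = 475.3283·0.785013 − 380.1912·0.915812·0.492618 = 201.617468
B₀ = V₀ − E₀ = 475.3283 − 201.617468 = 273.710832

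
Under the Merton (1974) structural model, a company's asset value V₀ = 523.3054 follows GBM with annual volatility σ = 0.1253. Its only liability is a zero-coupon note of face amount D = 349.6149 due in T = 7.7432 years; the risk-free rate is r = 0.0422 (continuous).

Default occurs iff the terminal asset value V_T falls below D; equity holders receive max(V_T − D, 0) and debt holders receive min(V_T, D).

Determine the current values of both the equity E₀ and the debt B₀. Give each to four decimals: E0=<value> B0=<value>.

d₁ = [ln(V₀/D) + (r + σ²/2)T] / (σ√T)
   = [ln(523.3054/349.6149) + (0.0422 + 0.5·0.1253²)·7.7432] / (0.1253·√7.7432)
   = [0.403333 + 0.387548] / 0.348667 = 2.268295
d₂ = d₁ − σ√T = 2.268295 − 0.348667 = 1.919628
N(d₁) = 0.988344,  N(d₂) = 0.972548,  e^(−rT) = 0.721255
E₀ = V₀·N(d₁) − D·e^(−rT)·N(d₂)
   = 523.3054·0.988344 − 349.6149·0.721255·0.972548 = 271.967041
B₀ = V₀ − E₀ = 523.3054 − 271.967041 = 251.338359

E0=271.9670 B0=251.3384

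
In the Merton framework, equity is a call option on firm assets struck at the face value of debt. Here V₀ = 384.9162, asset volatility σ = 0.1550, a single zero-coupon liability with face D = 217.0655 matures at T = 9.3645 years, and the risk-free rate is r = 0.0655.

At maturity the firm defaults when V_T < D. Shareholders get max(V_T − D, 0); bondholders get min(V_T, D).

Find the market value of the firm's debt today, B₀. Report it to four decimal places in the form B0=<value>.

d₁ = [ln(V₀/D) + (r + σ²/2)T] / (σ√T)
   = [ln(384.9162/217.0655) + (0.0655 + 0.5·0.1550²)·9.3645] / (0.1550·√9.3645)
   = [0.572826 + 0.725866] / 0.474323 = 2.737993
d₂ = d₁ − σ√T = 2.737993 − 0.474323 = 2.263670
N(d₁) = 0.996909,  N(d₂) = 0.988203,  e^(−rT) = 0.541520
E₀ = V₀·N(d₁) − D·e^(−rT)·N(d₂)
   = 384.9162·0.996909 − 217.0655·0.541520·0.988203 = 267.567848
B₀ = V₀ − E₀ = 384.9162 − 267.567848 = 117.348352

B0=117.3484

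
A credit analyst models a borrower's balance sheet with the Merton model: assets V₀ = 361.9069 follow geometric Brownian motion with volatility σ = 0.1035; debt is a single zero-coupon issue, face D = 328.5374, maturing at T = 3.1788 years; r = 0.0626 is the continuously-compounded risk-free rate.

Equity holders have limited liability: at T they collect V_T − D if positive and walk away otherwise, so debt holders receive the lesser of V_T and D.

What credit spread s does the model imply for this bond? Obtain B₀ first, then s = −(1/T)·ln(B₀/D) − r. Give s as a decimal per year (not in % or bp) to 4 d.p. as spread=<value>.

spread=0.0016

d₁ = [ln(V₀/D) + (r + σ²/2)T] / (σ√T)
   = [ln(361.9069/328.5374) + (0.0626 + 0.5·0.1035²)·3.1788] / (0.1035·√3.1788)
   = [0.096736 + 0.216019] / 0.184532 = 1.694855
d₂ = d₁ − σ√T = 1.694855 − 0.184532 = 1.510323
N(d₁) = 0.954949,  N(d₂) = 0.934520,  e^(−rT) = 0.819556
E₀ = V₀·N(d₁) − D·e^(−rT)·N(d₂)
   = 361.9069·0.954949 − 328.5374·0.819556·0.934520 = 93.978696
B₀ = V₀ − E₀ = 361.9069 − 93.978696 = 267.928204
spread = −(1/T)·ln(B₀/D) − r = −(1/3.1788)·ln(267.928204/328.5374) − 0.0626 = 0.00155365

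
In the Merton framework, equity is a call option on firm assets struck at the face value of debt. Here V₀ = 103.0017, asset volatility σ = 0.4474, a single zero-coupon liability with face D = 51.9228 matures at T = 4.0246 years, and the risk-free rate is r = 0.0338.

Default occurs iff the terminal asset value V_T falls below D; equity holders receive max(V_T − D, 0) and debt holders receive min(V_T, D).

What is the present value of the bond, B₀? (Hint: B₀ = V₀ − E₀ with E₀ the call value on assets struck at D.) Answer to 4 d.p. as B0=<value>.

d₁ = [ln(V₀/D) + (r + σ²/2)T] / (σ√T)
   = [ln(103.0017/51.9228) + (0.0338 + 0.5·0.4474²)·4.0246] / (0.4474·√4.0246)
   = [0.684987 + 0.538827] / 0.897547 = 1.363510
d₂ = d₁ − σ√T = 1.363510 − 0.897547 = 0.465963
N(d₁) = 0.913639,  N(d₂) = 0.679379,  e^(−rT) = 0.872815
E₀ = V₀·N(d₁) − D·e^(−rT)·N(d₂)
   = 103.0017·0.913639 − 51.9228·0.872815·0.679379 = 63.317602
B₀ = V₀ − E₀ = 103.0017 − 63.317602 = 39.684098

B0=39.6841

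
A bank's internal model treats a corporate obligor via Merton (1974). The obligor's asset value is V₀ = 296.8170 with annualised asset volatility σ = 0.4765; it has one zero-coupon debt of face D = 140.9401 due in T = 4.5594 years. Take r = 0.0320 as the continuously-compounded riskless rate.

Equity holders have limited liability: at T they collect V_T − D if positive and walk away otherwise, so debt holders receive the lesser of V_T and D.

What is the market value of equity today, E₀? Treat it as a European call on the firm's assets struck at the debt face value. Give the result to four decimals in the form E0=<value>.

d₁ = [ln(V₀/D) + (r + σ²/2)T] / (σ√T)
   = [ln(296.8170/140.9401) + (0.0320 + 0.5·0.4765²)·4.5594] / (0.4765·√4.5594)
   = [0.744781 + 0.663512] / 1.017459 = 1.384128
d₂ = d₁ − σ√T = 1.384128 − 1.017459 = 0.366669
N(d₁) = 0.916840,  N(d₂) = 0.643067,  e^(−rT) = 0.864243
E₀ = V₀·N(d₁) − D·e^(−rT)·N(d₂)
   = 296.8170·0.916840 − 140.9401·0.864243·0.643067 = 193.804009

E0=193.8040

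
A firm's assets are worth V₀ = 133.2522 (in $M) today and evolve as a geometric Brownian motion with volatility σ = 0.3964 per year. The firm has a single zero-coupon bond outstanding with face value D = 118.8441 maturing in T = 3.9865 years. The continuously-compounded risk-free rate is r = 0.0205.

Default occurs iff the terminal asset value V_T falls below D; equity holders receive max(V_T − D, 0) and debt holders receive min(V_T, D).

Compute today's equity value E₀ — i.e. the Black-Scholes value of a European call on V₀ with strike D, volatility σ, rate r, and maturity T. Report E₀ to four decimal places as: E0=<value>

E0=50.2954

d₁ = [ln(V₀/D) + (r + σ²/2)T] / (σ√T)
   = [ln(133.2522/118.8441) + (0.0205 + 0.5·0.3964²)·3.9865] / (0.3964·√3.9865)
   = [0.114431 + 0.394929] / 0.791461 = 0.643569
d₂ = d₁ − σ√T = 0.643569 − 0.791461 = -0.147892
N(d₁) = 0.740072,  N(d₂) = 0.441214,  e^(−rT) = 0.921527
E₀ = V₀·N(d₁) − D·e^(−rT)·N(d₂)
   = 133.2522·0.740072 − 118.8441·0.921527·0.441214 = 50.295399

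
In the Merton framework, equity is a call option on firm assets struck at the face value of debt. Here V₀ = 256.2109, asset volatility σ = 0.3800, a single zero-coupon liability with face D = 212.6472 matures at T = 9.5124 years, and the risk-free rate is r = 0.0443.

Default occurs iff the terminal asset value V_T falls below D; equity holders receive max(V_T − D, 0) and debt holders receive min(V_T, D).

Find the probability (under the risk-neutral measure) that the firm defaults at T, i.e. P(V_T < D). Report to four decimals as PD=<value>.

PD=0.5269

d₁ = [ln(V₀/D) + (r + σ²/2)T] / (σ√T)
   = [ln(256.2109/212.6472) + (0.0443 + 0.5·0.3800²)·9.5124] / (0.3800·√9.5124)
   = [0.186366 + 1.108195] / 1.172003 = 1.104572
d₂ = d₁ − σ√T = 1.104572 − 1.172003 = -0.067431
risk-neutral PD = N(−d₂) = N(0.067431) = 0.526881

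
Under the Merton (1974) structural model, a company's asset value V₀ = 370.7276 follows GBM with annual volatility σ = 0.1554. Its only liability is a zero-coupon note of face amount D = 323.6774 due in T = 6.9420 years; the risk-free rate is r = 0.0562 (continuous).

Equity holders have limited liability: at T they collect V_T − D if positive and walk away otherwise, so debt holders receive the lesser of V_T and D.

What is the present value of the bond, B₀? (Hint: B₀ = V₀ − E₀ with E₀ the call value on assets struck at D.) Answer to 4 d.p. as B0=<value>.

B0=213.7035

d₁ = [ln(V₀/D) + (r + σ²/2)T] / (σ√T)
   = [ln(370.7276/323.6774) + (0.0562 + 0.5·0.1554²)·6.9420] / (0.1554·√6.9420)
   = [0.135720 + 0.473962] / 0.409443 = 1.489054
d₂ = d₁ − σ√T = 1.489054 − 0.409443 = 1.079611
N(d₁) = 0.931763,  N(d₂) = 0.859842,  e^(−rT) = 0.676962
E₀ = V₀·N(d₁) − D·e^(−rT)·N(d₂)
   = 370.7276·0.931763 − 323.6774·0.676962·0.859842 = 157.024143
B₀ = V₀ − E₀ = 370.7276 − 157.024143 = 213.703457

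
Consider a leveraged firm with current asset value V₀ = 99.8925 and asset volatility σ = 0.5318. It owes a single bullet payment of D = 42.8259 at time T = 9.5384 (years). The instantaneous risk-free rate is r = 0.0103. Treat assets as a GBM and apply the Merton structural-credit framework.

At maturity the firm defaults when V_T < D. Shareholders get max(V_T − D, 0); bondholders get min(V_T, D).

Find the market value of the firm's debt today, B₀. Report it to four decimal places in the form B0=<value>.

B0=23.7583

d₁ = [ln(V₀/D) + (r + σ²/2)T] / (σ√T)
   = [ln(99.8925/42.8259) + (0.0103 + 0.5·0.5318²)·9.5384] / (0.5318·√9.5384)
   = [0.846952 + 1.447029] / 1.642427 = 1.396702
d₂ = d₁ − σ√T = 1.396702 − 1.642427 = -0.245726
N(d₁) = 0.918748,  N(d₂) = 0.402947,  e^(−rT) = 0.906426
E₀ = V₀·N(d₁) − D·e^(−rT)·N(d₂)
   = 99.8925·0.918748 − 42.8259·0.906426·0.402947 = 76.134246
B₀ = V₀ − E₀ = 99.8925 − 76.134246 = 23.758254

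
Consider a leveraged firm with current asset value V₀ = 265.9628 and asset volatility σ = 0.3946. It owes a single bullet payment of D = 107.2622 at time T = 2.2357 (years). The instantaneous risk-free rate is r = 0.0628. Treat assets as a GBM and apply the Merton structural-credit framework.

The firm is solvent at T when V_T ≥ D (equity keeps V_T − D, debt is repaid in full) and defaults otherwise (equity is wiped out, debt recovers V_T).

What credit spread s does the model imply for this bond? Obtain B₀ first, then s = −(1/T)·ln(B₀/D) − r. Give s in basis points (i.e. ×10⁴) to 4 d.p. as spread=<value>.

spread=65.6972

d₁ = [ln(V₀/D) + (r + σ²/2)T] / (σ√T)
   = [ln(265.9628/107.2622) + (0.0628 + 0.5·0.3946²)·2.2357] / (0.3946·√2.2357)
   = [0.908080 + 0.314461] / 0.590016 = 2.072048
d₂ = d₁ − σ√T = 2.072048 − 0.590016 = 1.482032
N(d₁) = 0.980870,  N(d₂) = 0.930834,  e^(−rT) = 0.869009
E₀ = V₀·N(d₁) − D·e^(−rT)·N(d₂)
   = 265.9628·0.980870 − 107.2622·0.869009·0.930834 = 174.110080
B₀ = V₀ − E₀ = 265.9628 − 174.110080 = 91.852720
spread = −(1/T)·ln(B₀/D) − r = −(1/2.2357)·ln(91.852720/107.2622) − 0.0628 = 0.00656972
in basis points: 0.00656972 × 10⁴ = 65.6972 bp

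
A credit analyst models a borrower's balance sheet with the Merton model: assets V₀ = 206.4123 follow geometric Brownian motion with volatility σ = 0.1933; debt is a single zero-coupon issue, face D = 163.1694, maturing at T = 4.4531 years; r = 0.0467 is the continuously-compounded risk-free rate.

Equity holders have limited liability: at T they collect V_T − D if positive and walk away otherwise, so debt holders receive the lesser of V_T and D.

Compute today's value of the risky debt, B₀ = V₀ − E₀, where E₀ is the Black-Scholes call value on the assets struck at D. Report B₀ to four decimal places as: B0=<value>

B0=127.8389

d₁ = [ln(V₀/D) + (r + σ²/2)T] / (σ√T)
   = [ln(206.4123/163.1694) + (0.0467 + 0.5·0.1933²)·4.4531] / (0.1933·√4.4531)
   = [0.235087 + 0.291155] / 0.407909 = 1.290095
d₂ = d₁ − σ√T = 1.290095 − 0.407909 = 0.882187
N(d₁) = 0.901491,  N(d₂) = 0.811162,  e^(−rT) = 0.812240
E₀ = V₀·N(d₁) − D·e^(−rT)·N(d₂)
   = 206.4123·0.901491 − 163.1694·0.812240·0.811162 = 78.573410
B₀ = V₀ − E₀ = 206.4123 − 78.573410 = 127.838890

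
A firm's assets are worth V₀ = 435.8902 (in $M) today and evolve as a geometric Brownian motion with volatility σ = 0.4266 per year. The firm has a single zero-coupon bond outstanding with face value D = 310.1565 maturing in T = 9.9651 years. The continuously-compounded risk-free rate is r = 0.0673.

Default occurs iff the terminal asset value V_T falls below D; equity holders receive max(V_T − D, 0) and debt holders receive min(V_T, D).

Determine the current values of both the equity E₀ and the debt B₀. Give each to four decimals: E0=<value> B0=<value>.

E0=318.0381 B0=117.8521

d₁ = [ln(V₀/D) + (r + σ²/2)T] / (σ√T)
   = [ln(435.8902/310.1565) + (0.0673 + 0.5·0.4266²)·9.9651] / (0.4266·√9.9651)
   = [0.340313 + 1.577413] / 1.346672 = 1.424049
d₂ = d₁ − σ√T = 1.424049 − 1.346672 = 0.077378
N(d₁) = 0.922784,  N(d₂) = 0.530838,  e^(−rT) = 0.511375
E₀ = V₀·N(d₁) − D·e^(−rT)·N(d₂)
   = 435.8902·0.922784 − 310.1565·0.511375·0.530838 = 318.038068
B₀ = V₀ − E₀ = 435.8902 − 318.038068 = 117.852132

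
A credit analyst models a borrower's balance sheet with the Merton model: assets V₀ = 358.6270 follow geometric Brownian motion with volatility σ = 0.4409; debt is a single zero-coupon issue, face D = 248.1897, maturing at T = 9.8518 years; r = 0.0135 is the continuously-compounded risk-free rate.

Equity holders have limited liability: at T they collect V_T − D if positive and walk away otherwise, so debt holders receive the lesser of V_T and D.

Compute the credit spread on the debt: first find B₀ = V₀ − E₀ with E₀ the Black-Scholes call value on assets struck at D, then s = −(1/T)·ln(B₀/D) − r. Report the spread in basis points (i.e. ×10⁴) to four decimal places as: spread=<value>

spread=499.0318

d₁ = [ln(V₀/D) + (r + σ²/2)T] / (σ√T)
   = [ln(358.6270/248.1897) + (0.0135 + 0.5·0.4409²)·9.8518] / (0.4409·√9.8518)
   = [0.368089 + 1.090559] / 1.383878 = 1.054029
d₂ = d₁ − σ√T = 1.054029 − 1.383878 = -0.329849
N(d₁) = 0.854065,  N(d₂) = 0.370757,  e^(−rT) = 0.875466
E₀ = V₀·N(d₁) − D·e^(−rT)·N(d₂)
   = 358.6270·0.854065 − 248.1897·0.875466·0.370757 = 225.732186
B₀ = V₀ − E₀ = 358.6270 − 225.732186 = 132.894814
spread = −(1/T)·ln(B₀/D) − r = −(1/9.8518)·ln(132.894814/248.1897) − 0.0135 = 0.04990318
in basis points: 0.04990318 × 10⁴ = 499.0318 bp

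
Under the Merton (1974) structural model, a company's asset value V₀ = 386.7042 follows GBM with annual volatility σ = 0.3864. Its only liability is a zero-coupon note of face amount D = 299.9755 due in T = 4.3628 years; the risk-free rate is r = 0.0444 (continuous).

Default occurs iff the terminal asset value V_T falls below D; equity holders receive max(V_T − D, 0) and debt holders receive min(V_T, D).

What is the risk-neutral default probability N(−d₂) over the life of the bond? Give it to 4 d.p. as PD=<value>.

PD=0.4399

d₁ = [ln(V₀/D) + (r + σ²/2)T] / (σ√T)
   = [ln(386.7042/299.9755) + (0.0444 + 0.5·0.3864²)·4.3628] / (0.3864·√4.3628)
   = [0.253959 + 0.519402] / 0.807086 = 0.958214
d₂ = d₁ − σ√T = 0.958214 − 0.807086 = 0.151129
risk-neutral PD = N(−d₂) = N(-0.151129) = 0.439937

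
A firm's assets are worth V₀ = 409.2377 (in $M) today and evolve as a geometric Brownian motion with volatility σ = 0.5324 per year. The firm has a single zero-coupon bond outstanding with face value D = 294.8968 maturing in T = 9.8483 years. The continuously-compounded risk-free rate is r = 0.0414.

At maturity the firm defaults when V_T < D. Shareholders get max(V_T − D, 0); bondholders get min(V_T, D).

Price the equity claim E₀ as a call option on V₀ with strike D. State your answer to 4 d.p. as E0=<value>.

d₁ = [ln(V₀/D) + (r + σ²/2)T] / (σ√T)
   = [ln(409.2377/294.8968) + (0.0414 + 0.5·0.5324²)·9.8483] / (0.5324·√9.8483)
   = [0.327671 + 1.803469] / 1.670778 = 1.275537
d₂ = d₁ − σ√T = 1.275537 − 1.670778 = -0.395240
N(d₁) = 0.898940,  N(d₂) = 0.346333,  e^(−rT) = 0.665165
E₀ = V₀·N(d₁) − D·e^(−rT)·N(d₂)
   = 409.2377·0.898940 − 294.8968·0.665165·0.346333 = 299.945374

E0=299.9454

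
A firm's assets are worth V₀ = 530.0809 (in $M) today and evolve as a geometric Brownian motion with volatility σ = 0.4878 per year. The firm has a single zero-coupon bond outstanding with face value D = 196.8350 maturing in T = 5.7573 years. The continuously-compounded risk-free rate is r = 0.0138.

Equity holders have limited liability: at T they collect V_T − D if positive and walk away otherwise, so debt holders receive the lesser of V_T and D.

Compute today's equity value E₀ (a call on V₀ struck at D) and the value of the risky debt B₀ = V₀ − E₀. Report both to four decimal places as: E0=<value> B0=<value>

E0=380.2906 B0=149.7903

d₁ = [ln(V₀/D) + (r + σ²/2)T] / (σ√T)
   = [ln(530.0809/196.8350) + (0.0138 + 0.5·0.4878²)·5.7573] / (0.4878·√5.7573)
   = [0.990664 + 0.764422] / 1.170446 = 1.499502
d₂ = d₁ − σ√T = 1.499502 − 1.170446 = 0.329057
N(d₁) = 0.933128,  N(d₂) = 0.628944,  e^(−rT) = 0.923624
E₀ = V₀·N(d₁) − D·e^(−rT)·N(d₂)
   = 530.0809·0.933128 − 196.8350·0.923624·0.628944 = 380.290649
B₀ = V₀ − E₀ = 530.0809 − 380.290649 = 149.790251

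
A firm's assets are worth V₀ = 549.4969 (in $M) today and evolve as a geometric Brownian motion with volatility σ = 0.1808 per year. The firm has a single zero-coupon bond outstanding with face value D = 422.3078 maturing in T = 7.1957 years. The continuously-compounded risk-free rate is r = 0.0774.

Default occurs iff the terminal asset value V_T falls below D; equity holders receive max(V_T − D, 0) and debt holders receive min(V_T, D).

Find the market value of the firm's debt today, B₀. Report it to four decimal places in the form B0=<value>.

B0=238.7314

d₁ = [ln(V₀/D) + (r + σ²/2)T] / (σ√T)
   = [ln(549.4969/422.3078) + (0.0774 + 0.5·0.1808²)·7.1957] / (0.1808·√7.1957)
   = [0.263269 + 0.674556] / 0.484992 = 1.933689
d₂ = d₁ − σ√T = 1.933689 − 0.484992 = 1.448697
N(d₁) = 0.973424,  N(d₂) = 0.926289,  e^(−rT) = 0.572956
E₀ = V₀·N(d₁) − D·e^(−rT)·N(d₂)
   = 549.4969·0.973424 − 422.3078·0.572956·0.926289 = 310.765472
B₀ = V₀ − E₀ = 549.4969 − 310.765472 = 238.731428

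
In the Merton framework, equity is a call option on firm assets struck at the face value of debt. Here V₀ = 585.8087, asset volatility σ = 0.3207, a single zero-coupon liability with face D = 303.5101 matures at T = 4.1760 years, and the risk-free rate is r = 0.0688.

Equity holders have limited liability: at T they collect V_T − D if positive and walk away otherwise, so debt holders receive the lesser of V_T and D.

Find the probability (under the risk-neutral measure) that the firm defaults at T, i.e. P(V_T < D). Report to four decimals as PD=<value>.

d₁ = [ln(V₀/D) + (r + σ²/2)T] / (σ√T)
   = [ln(585.8087/303.5101) + (0.0688 + 0.5·0.3207²)·4.1760] / (0.3207·√4.1760)
   = [0.657578 + 0.502056] / 0.655359 = 1.769465
d₂ = d₁ − σ√T = 1.769465 − 0.655359 = 1.114106
risk-neutral PD = N(−d₂) = N(-1.114106) = 0.132617

PD=0.1326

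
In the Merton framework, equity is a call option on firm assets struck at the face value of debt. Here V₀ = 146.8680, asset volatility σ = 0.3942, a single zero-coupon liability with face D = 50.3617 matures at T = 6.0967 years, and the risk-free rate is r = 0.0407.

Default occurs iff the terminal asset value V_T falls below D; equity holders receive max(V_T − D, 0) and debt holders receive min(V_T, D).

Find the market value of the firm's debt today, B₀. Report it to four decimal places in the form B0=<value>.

B0=36.5381

d₁ = [ln(V₀/D) + (r + σ²/2)T] / (σ√T)
   = [ln(146.8680/50.3617) + (0.0407 + 0.5·0.3942²)·6.0967] / (0.3942·√6.0967)
   = [1.070303 + 0.721830] / 0.973339 = 1.841222
d₂ = d₁ − σ√T = 1.841222 − 0.973339 = 0.867884
N(d₁) = 0.967206,  N(d₂) = 0.807271,  e^(−rT) = 0.780254
E₀ = V₀·N(d₁) − D·e^(−rT)·N(d₂)
   = 146.8680·0.967206 − 50.3617·0.780254·0.807271 = 110.329890
B₀ = V₀ − E₀ = 146.8680 − 110.329890 = 36.538110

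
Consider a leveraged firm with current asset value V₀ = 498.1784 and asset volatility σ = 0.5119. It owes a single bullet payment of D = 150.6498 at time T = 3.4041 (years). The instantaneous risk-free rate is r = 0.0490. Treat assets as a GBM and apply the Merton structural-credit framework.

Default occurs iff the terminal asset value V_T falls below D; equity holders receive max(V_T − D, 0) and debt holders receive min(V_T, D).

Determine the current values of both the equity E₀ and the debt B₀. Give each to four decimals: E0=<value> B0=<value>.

d₁ = [ln(V₀/D) + (r + σ²/2)T] / (σ√T)
   = [ln(498.1784/150.6498) + (0.0490 + 0.5·0.5119²)·3.4041] / (0.5119·√3.4041)
   = [1.196000 + 0.612809] / 0.944466 = 1.915166
d₂ = d₁ − σ√T = 1.915166 − 0.944466 = 0.970700
N(d₁) = 0.972264,  N(d₂) = 0.834151,  e^(−rT) = 0.846368
E₀ = V₀·N(d₁) − D·e^(−rT)·N(d₂)
   = 498.1784·0.972264 − 150.6498·0.846368·0.834151 = 378.002488
B₀ = V₀ − E₀ = 498.1784 − 378.002488 = 120.175912

E0=378.0025 B0=120.1759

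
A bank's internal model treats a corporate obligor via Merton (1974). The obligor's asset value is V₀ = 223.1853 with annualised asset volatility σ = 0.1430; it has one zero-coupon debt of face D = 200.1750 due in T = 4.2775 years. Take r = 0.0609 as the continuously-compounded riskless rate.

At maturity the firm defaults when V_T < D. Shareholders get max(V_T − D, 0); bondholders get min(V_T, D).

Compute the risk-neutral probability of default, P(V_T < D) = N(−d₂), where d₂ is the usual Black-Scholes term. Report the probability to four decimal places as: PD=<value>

PD=0.1355

d₁ = [ln(V₀/D) + (r + σ²/2)T] / (σ√T)
   = [ln(223.1853/200.1750) + (0.0609 + 0.5·0.1430²)·4.2775] / (0.1430·√4.2775)
   = [0.108810 + 0.304235] / 0.295754 = 1.396583
d₂ = d₁ − σ√T = 1.396583 − 0.295754 = 1.100829
risk-neutral PD = N(−d₂) = N(-1.100829) = 0.135486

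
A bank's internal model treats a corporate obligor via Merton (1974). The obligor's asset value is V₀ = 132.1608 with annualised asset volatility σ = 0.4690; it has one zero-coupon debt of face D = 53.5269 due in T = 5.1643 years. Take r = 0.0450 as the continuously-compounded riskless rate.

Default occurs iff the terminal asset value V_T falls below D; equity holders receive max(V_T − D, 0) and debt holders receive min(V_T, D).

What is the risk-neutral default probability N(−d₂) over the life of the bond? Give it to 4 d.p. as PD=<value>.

PD=0.2970

d₁ = [ln(V₀/D) + (r + σ²/2)T] / (σ√T)
   = [ln(132.1608/53.5269) + (0.0450 + 0.5·0.4690²)·5.1643] / (0.4690·√5.1643)
   = [0.903835 + 0.800366] / 1.065807 = 1.598977
d₂ = d₁ − σ√T = 1.598977 − 1.065807 = 0.533170
risk-neutral PD = N(−d₂) = N(-0.533170) = 0.296958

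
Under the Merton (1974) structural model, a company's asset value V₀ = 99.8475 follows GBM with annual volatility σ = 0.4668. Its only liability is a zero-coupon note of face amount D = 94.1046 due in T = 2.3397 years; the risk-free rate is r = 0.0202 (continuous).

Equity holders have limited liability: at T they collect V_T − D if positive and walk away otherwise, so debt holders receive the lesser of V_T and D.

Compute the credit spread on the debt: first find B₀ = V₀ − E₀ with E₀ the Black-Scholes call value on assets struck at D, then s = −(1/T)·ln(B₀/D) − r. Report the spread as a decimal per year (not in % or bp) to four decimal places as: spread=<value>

d₁ = [ln(V₀/D) + (r + σ²/2)T] / (σ√T)
   = [ln(99.8475/94.1046) + (0.0202 + 0.5·0.4668²)·2.3397] / (0.4668·√2.3397)
   = [0.059237 + 0.302175] / 0.714021 = 0.506164
d₂ = d₁ − σ√T = 0.506164 − 0.714021 = -0.207857
N(d₁) = 0.693629,  N(d₂) = 0.417670,  e^(−rT) = 0.953838
E₀ = V₀·N(d₁) − D·e^(−rT)·N(d₂)
   = 99.8475·0.693629 − 94.1046·0.953838·0.417670 = 31.766847
B₀ = V₀ − E₀ = 99.8475 − 31.766847 = 68.080653
spread = −(1/T)·ln(B₀/D) − r = −(1/2.3397)·ln(68.080653/94.1046) − 0.0202 = 0.11815699

spread=0.1182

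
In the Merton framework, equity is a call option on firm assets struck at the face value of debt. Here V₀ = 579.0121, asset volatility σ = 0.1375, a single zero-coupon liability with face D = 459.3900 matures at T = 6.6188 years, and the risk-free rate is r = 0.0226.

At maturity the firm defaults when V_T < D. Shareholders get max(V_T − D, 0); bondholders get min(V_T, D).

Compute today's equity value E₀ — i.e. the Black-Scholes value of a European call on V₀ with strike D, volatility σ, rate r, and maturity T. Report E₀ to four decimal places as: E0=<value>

d₁ = [ln(V₀/D) + (r + σ²/2)T] / (σ√T)
   = [ln(579.0121/459.3900) + (0.0226 + 0.5·0.1375²)·6.6188] / (0.1375·√6.6188)
   = [0.231424 + 0.212153] / 0.353747 = 1.253940
d₂ = d₁ − σ√T = 1.253940 − 0.353747 = 0.900193
N(d₁) = 0.895068,  N(d₂) = 0.815991,  e^(−rT) = 0.861065
E₀ = V₀·N(d₁) − D·e^(−rT)·N(d₂)
   = 579.0121·0.895068 − 459.3900·0.861065·0.815991 = 195.477805

E0=195.4778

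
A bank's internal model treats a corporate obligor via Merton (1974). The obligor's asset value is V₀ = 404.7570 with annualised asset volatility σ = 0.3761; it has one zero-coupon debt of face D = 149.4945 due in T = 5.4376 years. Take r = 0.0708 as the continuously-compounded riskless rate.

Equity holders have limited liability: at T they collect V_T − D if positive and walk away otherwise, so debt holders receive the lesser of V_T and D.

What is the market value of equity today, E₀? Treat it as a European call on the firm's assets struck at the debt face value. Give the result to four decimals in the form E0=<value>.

E0=307.1227

d₁ = [ln(V₀/D) + (r + σ²/2)T] / (σ√T)
   = [ln(404.7570/149.4945) + (0.0708 + 0.5·0.3761²)·5.4376] / (0.3761·√5.4376)
   = [0.996027 + 0.769560] / 0.877015 = 2.013178
d₂ = d₁ − σ√T = 2.013178 − 0.877015 = 1.136163
N(d₁) = 0.977952,  N(d₂) = 0.872056,  e^(−rT) = 0.680463
E₀ = V₀·N(d₁) − D·e^(−rT)·N(d₂)
   = 404.7570·0.977952 − 149.4945·0.680463·0.872056 = 307.122662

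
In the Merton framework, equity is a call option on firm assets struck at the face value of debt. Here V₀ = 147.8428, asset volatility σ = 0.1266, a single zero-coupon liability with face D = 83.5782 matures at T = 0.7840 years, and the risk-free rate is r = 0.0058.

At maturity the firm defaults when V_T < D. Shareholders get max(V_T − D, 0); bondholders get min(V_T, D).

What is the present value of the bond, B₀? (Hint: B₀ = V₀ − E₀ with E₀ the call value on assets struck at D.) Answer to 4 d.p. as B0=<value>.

B0=83.1990

d₁ = [ln(V₀/D) + (r + σ²/2)T] / (σ√T)
   = [ln(147.8428/83.5782) + (0.0058 + 0.5·0.1266²)·0.7840] / (0.1266·√0.7840)
   = [0.570367 + 0.010830] / 0.112096 = 5.184794
d₂ = d₁ − σ√T = 5.184794 − 0.112096 = 5.072698
N(d₁) = 1.000000,  N(d₂) = 1.000000,  e^(−rT) = 0.995463
E₀ = V₀·N(d₁) − D·e^(−rT)·N(d₂)
   = 147.8428·1.000000 − 83.5782·0.995463·1.000000 = 64.643784
B₀ = V₀ − E₀ = 147.8428 − 64.643784 = 83.199016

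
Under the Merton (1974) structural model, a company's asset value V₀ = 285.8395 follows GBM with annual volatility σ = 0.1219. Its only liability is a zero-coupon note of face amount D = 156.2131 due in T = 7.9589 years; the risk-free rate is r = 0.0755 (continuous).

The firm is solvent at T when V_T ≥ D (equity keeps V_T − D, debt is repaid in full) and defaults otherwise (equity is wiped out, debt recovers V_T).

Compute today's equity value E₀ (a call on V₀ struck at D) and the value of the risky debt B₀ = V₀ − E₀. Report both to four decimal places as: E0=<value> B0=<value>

d₁ = [ln(V₀/D) + (r + σ²/2)T] / (σ√T)
   = [ln(285.8395/156.2131) + (0.0755 + 0.5·0.1219²)·7.9589] / (0.1219·√7.9589)
   = [0.604209 + 0.660030] / 0.343898 = 3.676200
d₂ = d₁ − σ√T = 3.676200 − 0.343898 = 3.332301
N(d₁) = 0.999882,  N(d₂) = 0.999569,  e^(−rT) = 0.548320
E₀ = V₀·N(d₁) − D·e^(−rT)·N(d₂)
   = 285.8395·0.999882 − 156.2131·0.548320·0.999569 = 200.187849
B₀ = V₀ − E₀ = 285.8395 − 200.187849 = 85.651651

E0=200.1878 B0=85.6517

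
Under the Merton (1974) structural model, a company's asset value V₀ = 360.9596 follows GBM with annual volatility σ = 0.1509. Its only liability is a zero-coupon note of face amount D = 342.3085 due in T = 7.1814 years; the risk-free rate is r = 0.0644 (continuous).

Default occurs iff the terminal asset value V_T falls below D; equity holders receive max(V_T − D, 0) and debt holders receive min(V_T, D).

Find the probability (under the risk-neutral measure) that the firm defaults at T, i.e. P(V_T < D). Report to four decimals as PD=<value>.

d₁ = [ln(V₀/D) + (r + σ²/2)T] / (σ√T)
   = [ln(360.9596/342.3085) + (0.0644 + 0.5·0.1509²)·7.1814] / (0.1509·√7.1814)
   = [0.053054 + 0.544245] / 0.404384 = 1.477059
d₂ = d₁ − σ√T = 1.477059 − 0.404384 = 1.072676
risk-neutral PD = N(−d₂) = N(-1.072676) = 0.141708

PD=0.1417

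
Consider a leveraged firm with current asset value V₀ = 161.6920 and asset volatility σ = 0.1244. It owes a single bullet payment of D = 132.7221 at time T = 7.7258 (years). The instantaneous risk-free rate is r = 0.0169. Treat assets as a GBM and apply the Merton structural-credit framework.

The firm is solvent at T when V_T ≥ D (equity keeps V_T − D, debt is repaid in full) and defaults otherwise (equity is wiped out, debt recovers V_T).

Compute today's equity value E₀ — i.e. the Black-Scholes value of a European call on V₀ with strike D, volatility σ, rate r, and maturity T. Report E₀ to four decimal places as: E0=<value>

E0=49.5308

d₁ = [ln(V₀/D) + (r + σ²/2)T] / (σ√T)
   = [ln(161.6920/132.7221) + (0.0169 + 0.5·0.1244²)·7.7258] / (0.1244·√7.7258)
   = [0.197436 + 0.190346] / 0.345774 = 1.121489
d₂ = d₁ − σ√T = 1.121489 − 0.345774 = 0.775715
N(d₁) = 0.868960,  N(d₂) = 0.781041,  e^(−rT) = 0.877599
E₀ = V₀·N(d₁) − D·e^(−rT)·N(d₂)
   = 161.6920·0.868960 − 132.7221·0.877599·0.781041 = 49.530755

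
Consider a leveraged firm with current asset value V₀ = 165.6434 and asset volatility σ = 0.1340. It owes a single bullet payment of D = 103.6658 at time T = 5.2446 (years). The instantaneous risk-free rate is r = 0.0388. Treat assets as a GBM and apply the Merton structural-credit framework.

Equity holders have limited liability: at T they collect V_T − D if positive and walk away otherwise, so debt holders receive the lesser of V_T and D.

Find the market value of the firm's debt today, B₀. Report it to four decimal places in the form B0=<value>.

d₁ = [ln(V₀/D) + (r + σ²/2)T] / (σ√T)
   = [ln(165.6434/103.6658) + (0.0388 + 0.5·0.1340²)·5.2446] / (0.1340·√5.2446)
   = [0.468665 + 0.250576] / 0.306875 = 2.343763
d₂ = d₁ − σ√T = 2.343763 − 0.306875 = 2.036889
N(d₁) = 0.990455,  N(d₂) = 0.979169,  e^(−rT) = 0.815878
E₀ = V₀·N(d₁) − D·e^(−rT)·N(d₂)
   = 165.6434·0.990455 − 103.6658·0.815878·0.979169 = 81.245492
B₀ = V₀ − E₀ = 165.6434 − 81.245492 = 84.397908

B0=84.3979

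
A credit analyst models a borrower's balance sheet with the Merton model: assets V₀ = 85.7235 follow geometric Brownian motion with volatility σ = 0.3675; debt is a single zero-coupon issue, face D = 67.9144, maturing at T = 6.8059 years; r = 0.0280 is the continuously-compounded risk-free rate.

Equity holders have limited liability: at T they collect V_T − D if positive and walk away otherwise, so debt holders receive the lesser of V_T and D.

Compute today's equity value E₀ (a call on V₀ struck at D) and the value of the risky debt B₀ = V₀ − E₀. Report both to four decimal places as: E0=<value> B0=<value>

E0=43.1992 B0=42.5243

d₁ = [ln(V₀/D) + (r + σ²/2)T] / (σ√T)
   = [ln(85.7235/67.9144) + (0.0280 + 0.5·0.3675²)·6.8059] / (0.3675·√6.8059)
   = [0.232879 + 0.650155] / 0.958738 = 0.921037
d₂ = d₁ − σ√T = 0.921037 − 0.958738 = -0.037701
N(d₁) = 0.821485,  N(d₂) = 0.484963,  e^(−rT) = 0.826492
E₀ = V₀·N(d₁) − D·e^(−rT)·N(d₂)
   = 85.7235·0.821485 − 67.9144·0.826492·0.484963 = 43.199216
B₀ = V₀ − E₀ = 85.7235 − 43.199216 = 42.524284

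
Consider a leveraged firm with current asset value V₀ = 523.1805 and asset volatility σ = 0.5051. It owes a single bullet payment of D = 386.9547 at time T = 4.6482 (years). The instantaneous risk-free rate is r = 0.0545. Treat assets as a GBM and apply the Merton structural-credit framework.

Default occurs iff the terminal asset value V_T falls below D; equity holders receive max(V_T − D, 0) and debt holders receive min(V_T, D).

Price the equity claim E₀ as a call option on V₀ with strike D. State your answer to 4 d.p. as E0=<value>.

d₁ = [ln(V₀/D) + (r + σ²/2)T] / (σ√T)
   = [ln(523.1805/386.9547) + (0.0545 + 0.5·0.5051²)·4.6482] / (0.5051·√4.6482)
   = [0.301619 + 0.846265] / 1.088980 = 1.054091
d₂ = d₁ − σ√T = 1.054091 − 1.088980 = -0.034888
N(d₁) = 0.854079,  N(d₂) = 0.486084,  e^(−rT) = 0.776214
E₀ = V₀·N(d₁) − D·e^(−rT)·N(d₂)
   = 523.1805·0.854079 − 386.9547·0.776214·0.486084 = 300.837555

E0=300.8376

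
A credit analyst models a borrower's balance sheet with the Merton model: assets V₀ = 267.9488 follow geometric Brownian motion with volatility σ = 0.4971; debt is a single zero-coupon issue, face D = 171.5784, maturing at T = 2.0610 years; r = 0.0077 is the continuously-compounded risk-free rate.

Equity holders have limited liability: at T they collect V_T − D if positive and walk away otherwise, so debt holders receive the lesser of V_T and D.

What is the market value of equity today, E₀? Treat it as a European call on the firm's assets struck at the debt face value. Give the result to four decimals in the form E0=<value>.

E0=121.9673

d₁ = [ln(V₀/D) + (r + σ²/2)T] / (σ√T)
   = [ln(267.9488/171.5784) + (0.0077 + 0.5·0.4971²)·2.0610] / (0.4971·√2.0610)
   = [0.445756 + 0.270515] / 0.713646 = 1.003678
d₂ = d₁ − σ√T = 1.003678 − 0.713646 = 0.290032
N(d₁) = 0.842233,  N(d₂) = 0.614104,  e^(−rT) = 0.984256
E₀ = V₀·N(d₁) − D·e^(−rT)·N(d₂)
   = 267.9488·0.842233 − 171.5784·0.984256·0.614104 = 121.967276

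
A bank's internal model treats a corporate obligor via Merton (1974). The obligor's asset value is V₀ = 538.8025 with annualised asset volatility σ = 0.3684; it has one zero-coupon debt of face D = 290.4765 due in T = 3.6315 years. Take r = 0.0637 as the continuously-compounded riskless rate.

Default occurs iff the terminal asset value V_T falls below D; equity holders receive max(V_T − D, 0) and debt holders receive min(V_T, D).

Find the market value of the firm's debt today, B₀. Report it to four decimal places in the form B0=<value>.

B0=217.4309

d₁ = [ln(V₀/D) + (r + σ²/2)T] / (σ√T)
   = [ln(538.8025/290.4765) + (0.0637 + 0.5·0.3684²)·3.6315] / (0.3684·√3.6315)
   = [0.617826 + 0.477758] / 0.702041 = 1.560569
d₂ = d₁ − σ√T = 1.560569 − 0.702041 = 0.858528
N(d₁) = 0.940687,  N(d₂) = 0.804699,  e^(−rT) = 0.793480
E₀ = V₀·N(d₁) − D·e^(−rT)·N(d₂)
   = 538.8025·0.940687 − 290.4765·0.793480·0.804699 = 321.371580
B₀ = V₀ − E₀ = 538.8025 − 321.371580 = 217.430920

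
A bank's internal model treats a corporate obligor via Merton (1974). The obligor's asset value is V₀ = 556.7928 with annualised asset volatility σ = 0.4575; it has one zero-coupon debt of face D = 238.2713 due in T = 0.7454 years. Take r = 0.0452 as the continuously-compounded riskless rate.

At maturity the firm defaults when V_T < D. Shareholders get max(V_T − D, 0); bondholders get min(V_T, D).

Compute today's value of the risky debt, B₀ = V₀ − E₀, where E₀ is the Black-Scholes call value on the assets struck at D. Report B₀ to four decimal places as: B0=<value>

B0=229.7600

d₁ = [ln(V₀/D) + (r + σ²/2)T] / (σ√T)
   = [ln(556.7928/238.2713) + (0.0452 + 0.5·0.4575²)·0.7454] / (0.4575·√0.7454)
   = [0.848783 + 0.111701] / 0.394990 = 2.431668
d₂ = d₁ − σ√T = 2.431668 − 0.394990 = 2.036678
N(d₁) = 0.992485,  N(d₂) = 0.979159,  e^(−rT) = 0.966869
E₀ = V₀·N(d₁) − D·e^(−rT)·N(d₂)
   = 556.7928·0.992485 − 238.2713·0.966869·0.979159 = 327.032796
B₀ = V₀ − E₀ = 556.7928 − 327.032796 = 229.760004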